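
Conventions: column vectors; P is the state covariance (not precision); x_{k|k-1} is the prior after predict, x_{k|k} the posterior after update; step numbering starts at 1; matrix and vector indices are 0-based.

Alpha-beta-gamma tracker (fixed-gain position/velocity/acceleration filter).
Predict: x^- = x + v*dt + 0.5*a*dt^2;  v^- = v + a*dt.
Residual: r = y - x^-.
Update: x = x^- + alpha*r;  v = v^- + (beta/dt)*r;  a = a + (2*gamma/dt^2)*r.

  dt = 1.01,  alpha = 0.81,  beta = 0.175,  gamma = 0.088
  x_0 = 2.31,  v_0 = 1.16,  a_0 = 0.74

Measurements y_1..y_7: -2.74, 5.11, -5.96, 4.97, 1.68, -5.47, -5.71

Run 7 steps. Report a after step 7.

a_post = -1.3605

step 1: x_pred=3.8590  r=-6.5990  x^+=-1.4862  v^+=0.7640  a^+=-0.3985
step 2: x_pred=-0.9178  r=6.0278  x^+=3.9647  v^+=1.4059  a^+=0.6414
step 3: x_pred=5.7118  r=-11.6718  x^+=-3.7424  v^+=0.0314  a^+=-1.3723
step 4: x_pred=-4.4106  r=9.3806  x^+=3.1877  v^+=0.2707  a^+=0.2461
step 5: x_pred=3.5866  r=-1.9066  x^+=2.0423  v^+=0.1889  a^+=-0.0828
step 6: x_pred=2.1909  r=-7.6609  x^+=-4.0144  v^+=-1.2221  a^+=-1.4046
step 7: x_pred=-5.9651  r=0.2551  x^+=-5.7585  v^+=-2.5965  a^+=-1.3605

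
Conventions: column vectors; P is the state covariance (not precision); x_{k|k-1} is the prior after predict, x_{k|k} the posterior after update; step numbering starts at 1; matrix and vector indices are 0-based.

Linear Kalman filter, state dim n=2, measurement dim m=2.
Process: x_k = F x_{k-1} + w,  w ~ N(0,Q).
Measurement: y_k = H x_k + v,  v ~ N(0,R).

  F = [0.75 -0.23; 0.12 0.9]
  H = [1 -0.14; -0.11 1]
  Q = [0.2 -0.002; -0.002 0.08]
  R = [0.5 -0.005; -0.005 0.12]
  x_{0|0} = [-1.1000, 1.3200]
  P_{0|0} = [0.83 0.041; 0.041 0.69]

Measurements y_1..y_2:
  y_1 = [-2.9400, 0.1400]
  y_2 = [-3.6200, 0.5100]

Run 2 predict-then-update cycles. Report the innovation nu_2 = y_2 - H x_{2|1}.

innov = [-2.0472, 0.4836]

step 1: x^-=[-1.1286, 1.0560]  P^-=[0.6892 -0.0436; -0.0436 0.6597]  S=[1.2144 -0.2174; -0.2174 0.7976]  K=[0.5738 0.0067; 0.0391 0.8438]  nu=[-1.6636, -1.0401]  x^+=[-2.0901, 0.1133]  P^+=[0.2911 0.0300; 0.0300 0.1043]
step 2: x^-=[-1.5937, -0.1489]  P^-=[0.3589 0.0220; 0.0220 0.1752]  S=[0.8562 -0.0467; -0.0467 0.2947]  K=[0.4160 0.0065; 0.0293 0.5909]  nu=[-2.0472, 0.4836]  x^+=[-2.4420, 0.0770]  P^+=[0.2110 0.0219; 0.0219 0.0732]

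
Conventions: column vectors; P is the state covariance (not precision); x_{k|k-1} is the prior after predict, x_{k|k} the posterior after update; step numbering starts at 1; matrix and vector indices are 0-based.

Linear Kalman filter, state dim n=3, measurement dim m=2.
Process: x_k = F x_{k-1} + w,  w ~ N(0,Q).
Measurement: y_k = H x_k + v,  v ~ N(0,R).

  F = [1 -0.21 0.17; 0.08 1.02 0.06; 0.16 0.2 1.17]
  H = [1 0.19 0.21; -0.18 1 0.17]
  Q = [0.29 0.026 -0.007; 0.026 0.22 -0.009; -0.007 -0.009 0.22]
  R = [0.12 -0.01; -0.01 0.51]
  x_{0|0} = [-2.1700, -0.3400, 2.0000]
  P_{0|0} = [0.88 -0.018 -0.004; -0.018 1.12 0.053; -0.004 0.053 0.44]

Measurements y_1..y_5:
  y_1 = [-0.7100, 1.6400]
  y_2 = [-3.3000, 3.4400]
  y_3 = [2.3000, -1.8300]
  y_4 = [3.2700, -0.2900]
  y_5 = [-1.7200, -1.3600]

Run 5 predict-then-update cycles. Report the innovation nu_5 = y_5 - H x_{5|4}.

step 1: x^-=[-1.7586, -0.4004, 1.9248]  P^-=[1.2345 -0.1488 0.1553; -0.1488 1.3960 0.3219; 0.1553 0.3219 0.9118]  S=[1.4795 0.0203; 0.0203 2.1258]  K=[0.8397 -0.1702; 0.1148 0.6939; 0.2728 0.2086]  nu=[0.7205, 1.3966]  x^+=[-1.3913, 0.6515, 2.4127]  P^+=[0.1356 -0.0519 -0.1109; -0.0519 0.3496 -0.0365; -0.1109 -0.0365 0.7069]
step 2: x^-=[-1.1179, 0.6980, 2.7305]  P^-=[0.4482 -0.0969 0.0070; -0.0969 0.5731 0.0490; 0.0070 0.0490 1.1432]  S=[0.6093 -0.0218; -0.0218 1.1818]  K=[0.7029 -0.1363; 0.0547 0.5078; 0.4284 0.2127]  nu=[-2.8881, 2.0766]  x^+=[-3.4310, 1.5945, 1.9351]  P^+=[0.1210 -0.0309 -0.1402; -0.0309 0.2678 -0.0880; -0.1402 -0.0880 0.9819]
step 3: x^-=[-3.4369, 1.4681, 2.0340]  P^-=[0.4228 -0.0672 0.0420; -0.0672 0.4858 -0.0099; 0.0420 -0.0099 1.4823]  S=[0.6171 -0.0026; -0.0026 1.0705]  K=[0.6783 -0.1255; 0.0393 0.4636; 0.5704 0.2204]  nu=[5.0308, -4.2625]  x^+=[0.5105, -0.3101, 3.9642]  P^+=[0.1216 -0.0205 -0.1669; -0.0205 0.2549 -0.1325; -0.1669 -0.1325 1.2301]
step 4: x^-=[1.2495, -0.0376, 4.6578]  P^-=[0.4197 -0.0605 0.0712; -0.0605 0.4692 -0.0497; 0.0712 -0.0497 1.7914]  S=[0.6386 0.0065; 0.0065 1.0451]  K=[0.6639 -0.1227; 0.0239 0.4511; 0.6835 0.2274]  nu=[1.0495, -0.8193]  x^+=[2.0468, -0.3821, 5.1889]  P^+=[0.1236 -0.0147 -0.1899; -0.0147 0.2560 -0.1694; -0.1899 -0.1694 1.4370]
step 5: x^-=[3.0092, 0.0853, 6.3221]  P^-=[0.4201 -0.0603 0.0940; -0.0603 0.4673 -0.0807; 0.0940 -0.0807 2.0493]  S=[0.6575 0.0110; 0.0110 1.0387]  K=[0.6536 -0.1224; 0.0102 0.4471; 0.7702 0.2333]  nu=[-6.0730, -1.9784]  x^+=[-0.7181, -0.8608, 1.1829]  P^+=[0.1254 -0.0110 -0.2080; -0.0110 0.2596 -0.1980; -0.2080 -0.1980 1.5987]

innov = [-6.0730, -1.9784]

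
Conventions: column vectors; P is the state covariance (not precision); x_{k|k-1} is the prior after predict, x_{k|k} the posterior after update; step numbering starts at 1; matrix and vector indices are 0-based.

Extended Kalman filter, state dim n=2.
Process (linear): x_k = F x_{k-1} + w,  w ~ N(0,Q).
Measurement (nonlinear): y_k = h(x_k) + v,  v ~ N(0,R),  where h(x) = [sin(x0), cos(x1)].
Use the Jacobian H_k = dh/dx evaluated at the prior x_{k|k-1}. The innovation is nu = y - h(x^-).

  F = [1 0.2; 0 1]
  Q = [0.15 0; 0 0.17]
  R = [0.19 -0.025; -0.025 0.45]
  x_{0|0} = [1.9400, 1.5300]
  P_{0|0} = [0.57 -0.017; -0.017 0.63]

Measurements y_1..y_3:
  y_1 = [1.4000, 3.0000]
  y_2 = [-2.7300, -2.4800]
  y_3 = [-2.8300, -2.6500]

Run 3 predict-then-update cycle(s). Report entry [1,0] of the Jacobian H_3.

step 1: x^-=[2.2460, 1.5300]  P^-=[0.7384 0.1090; 0.1090 0.8000]  H_jac=[-0.6251 0.0000; 0.0000 -0.9992]  S=[0.4785 0.0431; 0.0431 1.2487]  K=[-0.9597 -0.0541; -0.0850 -0.6372]  nu=[0.6194, 2.9592]  x^+=[1.4914, -0.4083]  P^+=[0.2896 0.0004; 0.0004 0.2849]
step 2: x^-=[1.4097, -0.4083]  P^-=[0.4511 0.0573; 0.0573 0.4549]  H_jac=[0.1604 0.0000; 0.0000 0.3971]  S=[0.2016 -0.0213; -0.0213 0.5217]  K=[0.3650 0.0586; 0.0826 0.3496]  nu=[-3.7171, -3.3978]  x^+=[-0.1461, -1.9032]  P^+=[0.4234 0.0434; 0.0434 0.3910]
step 3: x^-=[-0.5268, -1.9032]  P^-=[0.6064 0.1216; 0.1216 0.5610]  H_jac=[0.8644 0.0000; 0.0000 0.9453]  S=[0.6431 0.0744; 0.0744 0.9512]  K=[0.8084 0.0576; 0.0999 0.5496]  nu=[-2.3273, -2.3237]  x^+=[-2.5420, -3.4128]  P^+=[0.1760 0.0061; 0.0061 0.2590]

H_jac[1,0] = 0.0000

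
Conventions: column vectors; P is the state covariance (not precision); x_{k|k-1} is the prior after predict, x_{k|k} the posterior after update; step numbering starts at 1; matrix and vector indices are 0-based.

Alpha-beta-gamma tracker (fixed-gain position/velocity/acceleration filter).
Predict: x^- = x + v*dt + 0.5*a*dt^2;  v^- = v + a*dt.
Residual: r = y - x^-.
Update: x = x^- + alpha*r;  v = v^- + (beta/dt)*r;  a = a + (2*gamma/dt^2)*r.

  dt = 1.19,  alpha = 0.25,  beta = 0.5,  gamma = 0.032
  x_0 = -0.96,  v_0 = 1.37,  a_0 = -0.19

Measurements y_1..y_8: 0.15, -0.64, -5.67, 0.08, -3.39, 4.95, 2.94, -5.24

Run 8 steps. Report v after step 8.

step 1: x_pred=0.5358  r=-0.3858  x^+=0.4393  v^+=0.9818  a^+=-0.2074
step 2: x_pred=1.4608  r=-2.1008  x^+=0.9356  v^+=-0.1477  a^+=-0.3024
step 3: x_pred=0.5457  r=-6.2157  x^+=-1.0082  v^+=-3.1192  a^+=-0.5833
step 4: x_pred=-5.1331  r=5.2131  x^+=-3.8298  v^+=-1.6230  a^+=-0.3477
step 5: x_pred=-6.0073  r=2.6173  x^+=-5.3530  v^+=-0.9370  a^+=-0.2294
step 6: x_pred=-6.6304  r=11.5804  x^+=-3.7353  v^+=3.6557  a^+=0.2940
step 7: x_pred=0.8231  r=2.1169  x^+=1.3524  v^+=4.8950  a^+=0.3896
step 8: x_pred=7.4533  r=-12.6933  x^+=4.2800  v^+=0.0254  a^+=-0.1840

v_post = 0.0254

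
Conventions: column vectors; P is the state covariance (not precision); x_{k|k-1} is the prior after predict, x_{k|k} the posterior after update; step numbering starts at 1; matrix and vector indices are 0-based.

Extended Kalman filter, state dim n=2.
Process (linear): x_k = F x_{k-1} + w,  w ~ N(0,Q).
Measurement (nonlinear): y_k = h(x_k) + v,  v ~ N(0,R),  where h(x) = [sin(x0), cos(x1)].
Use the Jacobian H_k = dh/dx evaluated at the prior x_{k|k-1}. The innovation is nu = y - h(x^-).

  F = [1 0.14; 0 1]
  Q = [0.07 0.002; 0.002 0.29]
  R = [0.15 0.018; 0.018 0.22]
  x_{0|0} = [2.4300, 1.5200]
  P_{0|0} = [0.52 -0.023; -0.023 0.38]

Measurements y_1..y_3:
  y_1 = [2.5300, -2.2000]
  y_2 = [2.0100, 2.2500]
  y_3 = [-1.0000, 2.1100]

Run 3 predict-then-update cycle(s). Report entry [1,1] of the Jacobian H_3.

step 1: x^-=[2.6428, 1.5200]  P^-=[0.5910 0.0322; 0.0322 0.6700]  H_jac=[-0.8782 0.0000; 0.0000 -0.9987]  S=[0.6058 0.0462; 0.0462 0.8883]  K=[-0.8574 0.0084; 0.0109 -0.7539]  nu=[2.0516, -2.2508]  x^+=[0.8647, 3.2391]  P^+=[0.1463 0.0136; 0.0136 0.1659]
step 2: x^-=[1.3182, 3.2391]  P^-=[0.2233 0.0388; 0.0388 0.4559]  H_jac=[0.2499 0.0000; 0.0000 0.0973]  S=[0.1639 0.0189; 0.0189 0.2243]  K=[0.3418 -0.0120; 0.0367 0.1947]  nu=[1.0417, 3.2453]  x^+=[1.6353, 3.9091]  P^+=[0.2043 0.0360; 0.0360 0.4469]
step 3: x^-=[2.1826, 3.9091]  P^-=[0.2932 0.1006; 0.1006 0.7369]  H_jac=[-0.5743 0.0000; 0.0000 0.6944]  S=[0.2467 -0.0221; -0.0221 0.5753]  K=[-0.6739 0.0955; -0.1550 0.8835]  nu=[-1.8186, 2.8296]  x^+=[3.6784, 6.6909]  P^+=[0.1730 0.0128; 0.0128 0.2759]

H_jac[1,1] = 0.6944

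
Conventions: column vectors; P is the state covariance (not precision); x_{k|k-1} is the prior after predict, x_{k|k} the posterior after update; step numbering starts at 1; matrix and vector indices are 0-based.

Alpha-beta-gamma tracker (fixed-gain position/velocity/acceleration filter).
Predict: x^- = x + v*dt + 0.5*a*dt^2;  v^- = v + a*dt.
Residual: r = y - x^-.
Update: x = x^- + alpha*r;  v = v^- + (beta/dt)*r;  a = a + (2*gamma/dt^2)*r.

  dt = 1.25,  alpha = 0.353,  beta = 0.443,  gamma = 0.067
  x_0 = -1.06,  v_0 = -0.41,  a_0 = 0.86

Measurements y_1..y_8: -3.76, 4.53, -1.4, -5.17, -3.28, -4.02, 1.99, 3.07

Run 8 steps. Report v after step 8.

v_post = 3.2457

step 1: x_pred=-0.9006  r=-2.8594  x^+=-1.9100  v^+=-0.3484  a^+=0.6148
step 2: x_pred=-1.8651  r=6.3951  x^+=0.3923  v^+=2.6866  a^+=1.1632
step 3: x_pred=4.6593  r=-6.0593  x^+=2.5204  v^+=1.9932  a^+=0.6436
step 4: x_pred=5.5146  r=-10.6846  x^+=1.7430  v^+=-0.9890  a^+=-0.2727
step 5: x_pred=0.2936  r=-3.5736  x^+=-0.9679  v^+=-2.5964  a^+=-0.5792
step 6: x_pred=-4.6659  r=0.6459  x^+=-4.4379  v^+=-3.0915  a^+=-0.5238
step 7: x_pred=-8.7115  r=10.7015  x^+=-4.9339  v^+=0.0463  a^+=0.3939
step 8: x_pred=-4.5682  r=7.6382  x^+=-1.8719  v^+=3.2457  a^+=1.0490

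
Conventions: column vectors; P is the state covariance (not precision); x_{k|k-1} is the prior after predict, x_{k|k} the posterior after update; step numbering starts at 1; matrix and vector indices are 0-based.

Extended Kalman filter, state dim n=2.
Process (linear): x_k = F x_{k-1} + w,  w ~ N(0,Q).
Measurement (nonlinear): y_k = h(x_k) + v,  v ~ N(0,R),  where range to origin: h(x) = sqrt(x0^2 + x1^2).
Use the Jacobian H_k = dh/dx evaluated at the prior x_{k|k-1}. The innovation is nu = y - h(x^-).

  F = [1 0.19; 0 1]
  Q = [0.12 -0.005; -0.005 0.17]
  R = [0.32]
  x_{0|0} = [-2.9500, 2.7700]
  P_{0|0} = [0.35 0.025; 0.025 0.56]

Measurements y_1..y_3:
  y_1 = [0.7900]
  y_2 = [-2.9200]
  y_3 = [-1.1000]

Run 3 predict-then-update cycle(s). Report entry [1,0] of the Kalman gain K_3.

step 1: x^-=[-2.4237, 2.7700]  P^-=[0.4997 0.1264; 0.1264 0.7300]  H_jac=[-0.6585 0.7526]  S=[0.8249]  K=[-0.2836; 0.5651]  nu=[-2.8907]  x^+=[-1.6039, 1.1364]  P^+=[0.4334 0.2586; 0.2586 0.4666]
step 2: x^-=[-1.3880, 1.1364]  P^-=[0.6685 0.3423; 0.3423 0.6366]  H_jac=[-0.7737 0.6335]  S=[0.6402]  K=[-0.4693; 0.2163]  nu=[-4.7139]  x^+=[0.8242, 0.1169]  P^+=[0.5275 0.4072; 0.4072 0.6066]
step 3: x^-=[0.8464, 0.1169]  P^-=[0.8241 0.5175; 0.5175 0.7766]  H_jac=[0.9906 0.1368]  S=[1.2835]  K=[0.6912; 0.4822]  nu=[-1.9544]  x^+=[-0.5046, -0.8255]  P^+=[0.2109 0.0897; 0.0897 0.4782]

K[1,0] = 0.4822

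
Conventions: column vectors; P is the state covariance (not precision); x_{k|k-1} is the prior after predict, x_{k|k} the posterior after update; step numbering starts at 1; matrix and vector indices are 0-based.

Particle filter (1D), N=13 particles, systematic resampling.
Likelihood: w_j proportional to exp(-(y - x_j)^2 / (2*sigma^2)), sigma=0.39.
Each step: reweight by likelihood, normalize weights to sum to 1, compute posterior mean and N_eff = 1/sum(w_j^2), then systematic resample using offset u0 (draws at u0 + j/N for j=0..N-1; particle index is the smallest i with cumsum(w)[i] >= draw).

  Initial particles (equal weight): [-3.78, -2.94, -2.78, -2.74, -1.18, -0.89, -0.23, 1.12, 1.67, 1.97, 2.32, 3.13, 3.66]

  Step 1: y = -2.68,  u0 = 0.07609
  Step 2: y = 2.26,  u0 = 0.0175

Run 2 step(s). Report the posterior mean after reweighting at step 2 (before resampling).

step 1: w=[0.0067, 0.2884, 0.3486, 0.3560, 0.0002, 0.0000, 0.0000, 0.0000, 0.0000, 0.0000, 0.0000, 0.0000, 0.0000]  mean=-2.8183  Neff=3.0167  idx=[1, 1, 1, 2, 2, 2, 2, 2, 3, 3, 3, 3, 3]
step 2: w=[0.0002, 0.0002, 0.0002, 0.0421, 0.0421, 0.0421, 0.0421, 0.0421, 0.1578, 0.1578, 0.1578, 0.1578, 0.1578]  mean=-2.7485  Neff=7.5017  idx=[3, 5, 7, 8, 8, 9, 9, 10, 10, 11, 11, 12, 12]

post_mean = -2.7485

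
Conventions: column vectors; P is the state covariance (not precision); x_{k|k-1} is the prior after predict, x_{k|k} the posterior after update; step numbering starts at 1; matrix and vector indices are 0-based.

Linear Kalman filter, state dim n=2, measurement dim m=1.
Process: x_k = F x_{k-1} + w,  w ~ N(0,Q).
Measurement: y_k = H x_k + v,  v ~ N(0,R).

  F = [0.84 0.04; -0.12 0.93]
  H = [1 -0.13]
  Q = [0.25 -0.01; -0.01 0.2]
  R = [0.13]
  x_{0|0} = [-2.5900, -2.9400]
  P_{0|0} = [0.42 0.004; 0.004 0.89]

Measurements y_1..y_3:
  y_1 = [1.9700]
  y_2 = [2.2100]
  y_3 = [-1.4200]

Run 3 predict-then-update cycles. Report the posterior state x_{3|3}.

x_post = [-0.9758, -2.9886]

step 1: x^-=[-2.2932, -2.4234]  P^-=[0.5480 -0.0161; -0.0161 0.9749]  S=[0.6987]  K=[0.7874; -0.2045]  nu=[3.9482]  x^+=[0.8154, -3.2307]  P^+=[0.1149 0.0964; 0.0964 0.9457]
step 2: x^-=[0.5557, -3.1024]  P^-=[0.3391 0.0884; 0.0884 0.9981]  S=[0.4629]  K=[0.7076; -0.0893]  nu=[1.2510]  x^+=[1.4409, -3.2141]  P^+=[0.1073 0.1177; 0.1177 0.9944]
step 3: x^-=[1.0818, -3.1620]  P^-=[0.3352 0.1075; 0.1075 1.0353]  S=[0.4547]  K=[0.7064; -0.0595]  nu=[-2.9128]  x^+=[-0.9758, -2.9886]  P^+=[0.1083 0.1266; 0.1266 1.0337]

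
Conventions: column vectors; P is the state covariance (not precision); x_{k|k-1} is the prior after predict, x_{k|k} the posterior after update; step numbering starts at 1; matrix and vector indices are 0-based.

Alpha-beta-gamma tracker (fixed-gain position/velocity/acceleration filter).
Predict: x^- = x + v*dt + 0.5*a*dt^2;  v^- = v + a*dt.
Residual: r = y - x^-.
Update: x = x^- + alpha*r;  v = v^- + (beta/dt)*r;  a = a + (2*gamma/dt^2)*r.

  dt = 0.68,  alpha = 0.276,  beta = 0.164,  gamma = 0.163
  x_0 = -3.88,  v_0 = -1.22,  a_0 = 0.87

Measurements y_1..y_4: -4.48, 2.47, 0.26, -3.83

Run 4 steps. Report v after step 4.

v_post = 7.9209

step 1: x_pred=-4.5085  r=0.0285  x^+=-4.5006  v^+=-0.6215  a^+=0.8901
step 2: x_pred=-4.7175  r=7.1875  x^+=-2.7337  v^+=1.7172  a^+=5.9573
step 3: x_pred=-0.1887  r=0.4487  x^+=-0.0649  v^+=5.8764  a^+=6.2737
step 4: x_pred=5.3815  r=-9.2115  x^+=2.8392  v^+=7.9209  a^+=-0.2206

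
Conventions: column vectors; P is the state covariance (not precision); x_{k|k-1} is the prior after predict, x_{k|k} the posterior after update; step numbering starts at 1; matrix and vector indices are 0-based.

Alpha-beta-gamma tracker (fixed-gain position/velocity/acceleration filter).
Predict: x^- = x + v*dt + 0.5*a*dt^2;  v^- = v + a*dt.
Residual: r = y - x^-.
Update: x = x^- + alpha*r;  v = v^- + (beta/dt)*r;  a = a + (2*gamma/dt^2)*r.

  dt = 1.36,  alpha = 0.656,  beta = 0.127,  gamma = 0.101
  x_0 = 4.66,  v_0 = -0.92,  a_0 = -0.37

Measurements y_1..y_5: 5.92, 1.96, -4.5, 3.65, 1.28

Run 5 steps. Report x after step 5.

x_post = 0.0089

step 1: x_pred=3.0666  r=2.8534  x^+=4.9384  v^+=-1.1567  a^+=-0.0584
step 2: x_pred=3.3113  r=-1.3513  x^+=2.4248  v^+=-1.3623  a^+=-0.2060
step 3: x_pred=0.3816  r=-4.8816  x^+=-2.8207  v^+=-2.0983  a^+=-0.7391
step 4: x_pred=-6.3579  r=10.0079  x^+=0.2073  v^+=-2.1689  a^+=0.3539
step 5: x_pred=-2.4151  r=3.6951  x^+=0.0089  v^+=-1.3425  a^+=0.7575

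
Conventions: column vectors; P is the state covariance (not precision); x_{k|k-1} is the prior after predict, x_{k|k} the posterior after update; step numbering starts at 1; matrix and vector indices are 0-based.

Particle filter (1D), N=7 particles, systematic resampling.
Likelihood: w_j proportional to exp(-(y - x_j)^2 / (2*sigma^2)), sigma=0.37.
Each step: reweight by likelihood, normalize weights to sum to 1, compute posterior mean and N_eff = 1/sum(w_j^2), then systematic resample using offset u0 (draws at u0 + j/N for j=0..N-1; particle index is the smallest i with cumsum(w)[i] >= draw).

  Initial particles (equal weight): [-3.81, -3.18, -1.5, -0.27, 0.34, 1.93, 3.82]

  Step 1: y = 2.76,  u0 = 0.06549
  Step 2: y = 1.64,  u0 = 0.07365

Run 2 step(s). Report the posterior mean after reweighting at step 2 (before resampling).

step 1: w=[0.0000, 0.0000, 0.0000, 0.0000, 0.0000, 0.8303, 0.1697]  mean=2.2508  Neff=1.3924  idx=[5, 5, 5, 5, 5, 5, 6]
step 2: w=[0.1667, 0.1667, 0.1667, 0.1667, 0.1667, 0.1667, 0.0000]  mean=1.9300  Neff=6.0000  idx=[0, 1, 2, 3, 3, 4, 5]

post_mean = 1.9300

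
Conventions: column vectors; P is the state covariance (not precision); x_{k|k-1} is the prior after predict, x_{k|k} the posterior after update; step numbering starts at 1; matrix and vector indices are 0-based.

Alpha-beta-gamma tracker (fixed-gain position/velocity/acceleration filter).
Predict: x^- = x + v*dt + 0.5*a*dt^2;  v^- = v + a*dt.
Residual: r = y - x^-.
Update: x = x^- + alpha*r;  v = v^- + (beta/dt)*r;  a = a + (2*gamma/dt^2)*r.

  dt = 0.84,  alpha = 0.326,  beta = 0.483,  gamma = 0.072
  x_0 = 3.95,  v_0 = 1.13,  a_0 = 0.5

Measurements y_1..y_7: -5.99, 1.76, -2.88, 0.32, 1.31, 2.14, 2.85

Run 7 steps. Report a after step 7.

a_post = 0.9054

step 1: x_pred=5.0756  r=-11.0656  x^+=1.4682  v^+=-4.8127  a^+=-1.7583
step 2: x_pred=-3.1948  r=4.9548  x^+=-1.5795  v^+=-3.4407  a^+=-0.7471
step 3: x_pred=-4.7333  r=1.8533  x^+=-4.1291  v^+=-3.0026  a^+=-0.3689
step 4: x_pred=-6.7814  r=7.1014  x^+=-4.4664  v^+=0.7709  a^+=1.0804
step 5: x_pred=-3.4377  r=4.7477  x^+=-1.8899  v^+=4.4083  a^+=2.0493
step 6: x_pred=2.5360  r=-0.3960  x^+=2.4069  v^+=5.9020  a^+=1.9685
step 7: x_pred=8.0591  r=-5.2091  x^+=6.3609  v^+=4.5603  a^+=0.9054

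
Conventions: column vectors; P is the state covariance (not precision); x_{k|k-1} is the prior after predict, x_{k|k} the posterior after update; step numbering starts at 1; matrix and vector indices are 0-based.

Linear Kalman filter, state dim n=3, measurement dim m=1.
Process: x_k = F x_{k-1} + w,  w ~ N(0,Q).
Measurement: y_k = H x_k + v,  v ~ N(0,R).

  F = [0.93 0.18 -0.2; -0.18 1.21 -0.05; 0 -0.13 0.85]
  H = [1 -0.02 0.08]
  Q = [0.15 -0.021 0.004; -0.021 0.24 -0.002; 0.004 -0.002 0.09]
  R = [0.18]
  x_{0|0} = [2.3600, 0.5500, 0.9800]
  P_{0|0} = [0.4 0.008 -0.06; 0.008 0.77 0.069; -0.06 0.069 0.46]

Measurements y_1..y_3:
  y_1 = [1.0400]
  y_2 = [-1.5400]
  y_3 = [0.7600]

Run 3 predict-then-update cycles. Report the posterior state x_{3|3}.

step 1: x^-=[2.0978, 0.1917, 0.7615]  P^-=[0.5593 0.0764 -0.1283; 0.0764 1.3686 -0.0619; -0.1283 -0.0619 0.4201]  S=[0.7192]  K=[0.7613; 0.0613; -0.1299]  nu=[-1.1149]  x^+=[1.2490, 0.1234, 0.9063]  P^+=[0.1425 0.0428 -0.0571; 0.0428 1.3659 -0.0562; -0.0571 -0.0562 0.4080]
step 2: x^-=[1.0025, -0.1209, 0.7543]  P^-=[0.3734 0.3182 -0.1577; 0.3182 2.2325 -0.2826; -0.1577 -0.2826 0.4203]  S=[0.5200]  K=[0.6817; 0.4827; -0.2278]  nu=[-2.6053]  x^+=[-0.7735, -1.3784, 1.3478]  P^+=[0.1318 0.1471 -0.0770; 0.1471 2.1113 -0.2254; -0.0770 -0.2254 0.3933]
step 3: x^-=[-1.2370, -1.5960, 1.3248]  P^-=[0.4423 0.6389 -0.2312; 0.6389 3.2983 -0.5689; -0.2312 -0.5689 0.4596]  S=[0.5658]  K=[0.7264; 0.9322; -0.3236]  nu=[1.8591]  x^+=[0.1134, 0.1371, 0.7232]  P^+=[0.1437 0.2558 -0.0982; 0.2558 2.8066 -0.3982; -0.0982 -0.3982 0.4004]

x_post = [0.1134, 0.1371, 0.7232]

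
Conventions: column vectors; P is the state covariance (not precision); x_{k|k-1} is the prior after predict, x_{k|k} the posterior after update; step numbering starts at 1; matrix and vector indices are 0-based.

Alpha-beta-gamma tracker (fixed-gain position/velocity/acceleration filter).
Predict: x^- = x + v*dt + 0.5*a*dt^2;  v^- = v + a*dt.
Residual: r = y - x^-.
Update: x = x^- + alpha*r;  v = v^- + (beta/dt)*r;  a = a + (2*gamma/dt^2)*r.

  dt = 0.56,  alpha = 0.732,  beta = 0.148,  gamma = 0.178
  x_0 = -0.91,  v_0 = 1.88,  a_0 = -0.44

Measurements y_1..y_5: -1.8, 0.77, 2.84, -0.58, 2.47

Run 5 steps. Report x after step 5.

step 1: x_pred=0.0738  r=-1.8738  x^+=-1.2978  v^+=1.1384  a^+=-2.5672
step 2: x_pred=-1.0629  r=1.8329  x^+=0.2788  v^+=0.1852  a^+=-0.4865
step 3: x_pred=0.3062  r=2.5338  x^+=2.1609  v^+=0.5824  a^+=2.3899
step 4: x_pred=2.8618  r=-3.4418  x^+=0.3424  v^+=1.0111  a^+=-1.5173
step 5: x_pred=0.6707  r=1.7993  x^+=1.9878  v^+=0.6369  a^+=0.5253

x_post = 1.9878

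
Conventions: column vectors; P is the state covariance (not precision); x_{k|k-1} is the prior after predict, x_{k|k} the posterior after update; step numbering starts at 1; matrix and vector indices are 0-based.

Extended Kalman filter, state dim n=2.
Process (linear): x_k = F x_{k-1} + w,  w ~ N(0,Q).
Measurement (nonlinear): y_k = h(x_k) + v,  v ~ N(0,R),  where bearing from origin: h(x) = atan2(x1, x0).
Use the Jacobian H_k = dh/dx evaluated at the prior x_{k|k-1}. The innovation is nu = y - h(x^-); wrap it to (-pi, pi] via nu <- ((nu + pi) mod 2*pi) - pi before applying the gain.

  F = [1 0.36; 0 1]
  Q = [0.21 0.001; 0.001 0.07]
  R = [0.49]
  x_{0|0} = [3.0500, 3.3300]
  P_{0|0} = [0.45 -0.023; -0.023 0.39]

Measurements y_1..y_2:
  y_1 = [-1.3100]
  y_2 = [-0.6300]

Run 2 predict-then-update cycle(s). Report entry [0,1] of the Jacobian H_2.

step 1: x^-=[4.2488, 3.3300]  P^-=[0.6940 0.1184; 0.1184 0.4600]  H_jac=[-0.1143 0.1458]  S=[0.5049]  K=[-0.1229; 0.1060]  nu=[-1.9748]  x^+=[4.4915, 3.1206]  P^+=[0.6864 0.1250; 0.1250 0.4543]
step 2: x^-=[5.6149, 3.1206]  P^-=[1.0452 0.2895; 0.2895 0.5243]  H_jac=[-0.0756 0.1361]  S=[0.4997]  K=[-0.0793; 0.0990]  nu=[-1.1373]  x^+=[5.7051, 3.0081]  P^+=[1.0421 0.2935; 0.2935 0.5194]

H_jac[0,1] = 0.1361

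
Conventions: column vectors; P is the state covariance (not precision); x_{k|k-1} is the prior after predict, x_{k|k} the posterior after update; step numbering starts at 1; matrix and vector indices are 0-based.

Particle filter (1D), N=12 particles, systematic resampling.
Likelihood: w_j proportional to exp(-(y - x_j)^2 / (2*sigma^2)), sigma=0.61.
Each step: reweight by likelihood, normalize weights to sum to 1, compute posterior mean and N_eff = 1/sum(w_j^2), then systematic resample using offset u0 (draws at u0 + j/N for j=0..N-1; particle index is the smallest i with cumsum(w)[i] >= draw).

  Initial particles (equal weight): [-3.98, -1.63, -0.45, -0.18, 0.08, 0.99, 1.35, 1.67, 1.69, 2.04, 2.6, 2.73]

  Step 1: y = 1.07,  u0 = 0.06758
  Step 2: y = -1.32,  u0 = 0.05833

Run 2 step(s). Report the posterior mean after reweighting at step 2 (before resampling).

step 1: w=[0.0000, 0.0000, 0.0115, 0.0315, 0.0689, 0.2549, 0.2314, 0.1585, 0.1534, 0.0726, 0.0111, 0.0063]  mean=1.2773  Neff=5.6045  idx=[4, 5, 5, 5, 6, 6, 6, 7, 7, 8, 8, 10]
step 2: w=[0.9659, 0.0103, 0.0103, 0.0103, 0.0009, 0.0009, 0.0009, 0.0001, 0.0001, 0.0001, 0.0001, 0.0000]  mean=0.1123  Neff=1.0715  idx=[0, 0, 0, 0, 0, 0, 0, 0, 0, 0, 0, 1]

post_mean = 0.1123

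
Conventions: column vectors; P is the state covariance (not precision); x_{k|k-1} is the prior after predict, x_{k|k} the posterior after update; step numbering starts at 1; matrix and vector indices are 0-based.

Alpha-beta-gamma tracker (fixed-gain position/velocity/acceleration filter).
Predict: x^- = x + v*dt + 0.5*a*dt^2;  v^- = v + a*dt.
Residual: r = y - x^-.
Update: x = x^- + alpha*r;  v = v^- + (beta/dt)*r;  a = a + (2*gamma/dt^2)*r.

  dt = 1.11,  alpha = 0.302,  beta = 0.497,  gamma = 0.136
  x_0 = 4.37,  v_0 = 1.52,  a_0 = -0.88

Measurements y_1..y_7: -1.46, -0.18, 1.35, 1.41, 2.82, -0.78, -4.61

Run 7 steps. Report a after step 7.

a_post = -2.1182

step 1: x_pred=5.5151  r=-6.9751  x^+=3.4086  v^+=-2.5799  a^+=-2.4198
step 2: x_pred=-0.9458  r=0.7658  x^+=-0.7145  v^+=-4.9230  a^+=-2.2508
step 3: x_pred=-7.5656  r=8.9156  x^+=-4.8731  v^+=-3.4294  a^+=-0.2825
step 4: x_pred=-8.8538  r=10.2638  x^+=-5.7541  v^+=0.8526  a^+=1.9833
step 5: x_pred=-3.5860  r=6.4060  x^+=-1.6514  v^+=5.9223  a^+=3.3975
step 6: x_pred=7.0154  r=-7.7954  x^+=4.6612  v^+=6.2031  a^+=1.6766
step 7: x_pred=12.5795  r=-17.1895  x^+=7.3883  v^+=0.3676  a^+=-2.1182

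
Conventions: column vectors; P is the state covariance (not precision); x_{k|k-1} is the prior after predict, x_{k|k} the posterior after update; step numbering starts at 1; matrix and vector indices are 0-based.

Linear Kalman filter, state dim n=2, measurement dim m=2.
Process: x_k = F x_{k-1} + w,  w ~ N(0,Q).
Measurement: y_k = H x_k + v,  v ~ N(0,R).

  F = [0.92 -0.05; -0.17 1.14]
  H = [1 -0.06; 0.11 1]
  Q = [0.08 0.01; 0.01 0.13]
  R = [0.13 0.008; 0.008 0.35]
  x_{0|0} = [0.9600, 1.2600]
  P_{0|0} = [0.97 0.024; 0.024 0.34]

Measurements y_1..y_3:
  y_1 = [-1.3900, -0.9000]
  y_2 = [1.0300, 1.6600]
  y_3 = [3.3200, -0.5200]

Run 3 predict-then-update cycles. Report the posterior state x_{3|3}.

x_post = [1.8095, -0.1392]

step 1: x^-=[0.8202, 1.2732]  P^-=[0.8997 -0.1357; -0.1357 0.5906]  S=[1.0481 -0.0633; -0.0633 0.9216]  K=[0.8674 0.0197; -0.1261 0.6160]  nu=[-2.1338, -2.2634]  x^+=[-1.0751, 0.1481]  P^+=[0.1130 0.0014; 0.0014 0.2144]
step 2: x^-=[-0.9965, 0.3516]  P^-=[0.1760 -0.0184; -0.0184 0.4114]  S=[0.3097 -0.0156; -0.0156 0.7595]  K=[0.5726 0.0130; -0.1121 0.5367]  nu=[2.0476, 1.4180]  x^+=[0.1944, 0.8831]  P^+=[0.0746 0.0009; 0.0009 0.1868]
step 3: x^-=[0.1347, 0.9737]  P^-=[0.1435 -0.0113; -0.0113 0.3746]  S=[0.2762 -0.0099; -0.0099 0.7239]  K=[0.5225 0.0133; -0.1039 0.5144]  nu=[3.2437, -1.5085]  x^+=[1.8095, -0.1392]  P^+=[0.0681 0.0014; 0.0014 0.1791]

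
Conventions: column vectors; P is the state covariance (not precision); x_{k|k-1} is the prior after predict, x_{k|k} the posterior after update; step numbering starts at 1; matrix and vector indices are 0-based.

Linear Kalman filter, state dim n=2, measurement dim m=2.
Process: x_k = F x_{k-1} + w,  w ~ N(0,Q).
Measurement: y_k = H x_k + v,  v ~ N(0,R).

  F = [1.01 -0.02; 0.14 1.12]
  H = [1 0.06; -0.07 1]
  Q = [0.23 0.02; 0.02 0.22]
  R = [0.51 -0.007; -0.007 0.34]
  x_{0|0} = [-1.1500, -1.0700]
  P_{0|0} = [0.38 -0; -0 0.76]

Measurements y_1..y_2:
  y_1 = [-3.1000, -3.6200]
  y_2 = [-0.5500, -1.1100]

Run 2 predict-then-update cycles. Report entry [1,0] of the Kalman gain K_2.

K[1,0] = 0.0619

step 1: x^-=[-1.1401, -1.3594]  P^-=[0.6179 0.0567; 0.0567 1.1808]  S=[1.1390 0.0771; 0.0771 1.5159]  K=[0.5468 -0.0189; 0.0597 0.7733]  nu=[-1.8783, -2.3404]  x^+=[-2.1229, -3.2813]  P^+=[0.2784 0.0092; 0.0092 0.2631]
step 2: x^-=[-2.0785, -3.9723]  P^-=[0.5138 0.0639; 0.0639 0.5584]  S=[1.0335 0.0542; 0.0542 0.8920]  K=[0.5008 0.0009; 0.0619 0.6173]  nu=[1.7668, 2.7168]  x^+=[-1.1912, -2.1859]  P^+=[0.2545 0.0146; 0.0146 0.2105]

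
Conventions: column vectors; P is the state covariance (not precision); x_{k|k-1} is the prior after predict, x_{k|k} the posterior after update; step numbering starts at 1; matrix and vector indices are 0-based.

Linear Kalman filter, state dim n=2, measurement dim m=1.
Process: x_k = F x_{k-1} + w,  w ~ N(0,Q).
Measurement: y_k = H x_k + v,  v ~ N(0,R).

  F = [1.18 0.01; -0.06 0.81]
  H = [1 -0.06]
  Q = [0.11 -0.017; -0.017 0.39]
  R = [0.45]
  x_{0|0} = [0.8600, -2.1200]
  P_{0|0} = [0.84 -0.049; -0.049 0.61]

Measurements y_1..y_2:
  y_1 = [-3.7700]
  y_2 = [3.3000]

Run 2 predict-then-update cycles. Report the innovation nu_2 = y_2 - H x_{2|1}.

innov = [6.3186]

step 1: x^-=[0.9936, -1.7688]  P^-=[1.2785 -0.1183; -0.1183 0.7980]  S=[1.7456]  K=[0.7365; -0.0952]  nu=[-4.8697]  x^+=[-2.5929, -1.3051]  P^+=[0.3317 0.0041; 0.0041 0.7822]
step 2: x^-=[-3.0727, -0.9016]  P^-=[0.5720 -0.0302; -0.0302 0.9040]  S=[1.0289]  K=[0.5577; -0.0821]  nu=[6.3186]  x^+=[0.4512, -1.4204]  P^+=[0.2520 0.0169; 0.0169 0.8970]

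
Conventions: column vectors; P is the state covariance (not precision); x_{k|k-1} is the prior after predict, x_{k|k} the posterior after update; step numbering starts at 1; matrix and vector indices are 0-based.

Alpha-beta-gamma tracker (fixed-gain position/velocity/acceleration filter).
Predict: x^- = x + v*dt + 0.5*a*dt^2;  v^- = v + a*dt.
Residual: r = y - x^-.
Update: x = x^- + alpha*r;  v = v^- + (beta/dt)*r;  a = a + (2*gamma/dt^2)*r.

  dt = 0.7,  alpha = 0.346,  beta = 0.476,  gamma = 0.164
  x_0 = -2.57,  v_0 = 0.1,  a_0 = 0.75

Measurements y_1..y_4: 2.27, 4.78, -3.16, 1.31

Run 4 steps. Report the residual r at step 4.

resid = -4.9073

step 1: x_pred=-2.3163  r=4.5862  x^+=-0.7294  v^+=3.7437  a^+=3.8200
step 2: x_pred=2.8270  r=1.9530  x^+=3.5028  v^+=7.7456  a^+=5.1273
step 3: x_pred=10.1809  r=-13.3409  x^+=5.5649  v^+=2.2629  a^+=-3.8030
step 4: x_pred=6.2173  r=-4.9073  x^+=4.5194  v^+=-3.7361  a^+=-7.0878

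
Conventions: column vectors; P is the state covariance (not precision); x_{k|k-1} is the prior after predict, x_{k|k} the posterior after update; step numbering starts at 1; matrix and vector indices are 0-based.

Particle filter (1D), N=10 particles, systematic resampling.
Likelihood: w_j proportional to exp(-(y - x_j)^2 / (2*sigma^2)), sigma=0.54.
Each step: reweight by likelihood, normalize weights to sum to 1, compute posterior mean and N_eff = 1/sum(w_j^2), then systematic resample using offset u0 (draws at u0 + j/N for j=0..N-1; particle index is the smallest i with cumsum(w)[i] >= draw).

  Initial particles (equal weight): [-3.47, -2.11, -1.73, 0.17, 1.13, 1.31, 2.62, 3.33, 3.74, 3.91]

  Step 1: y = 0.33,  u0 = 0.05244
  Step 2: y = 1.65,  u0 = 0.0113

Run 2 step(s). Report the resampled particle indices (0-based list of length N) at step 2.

resampled_idx = [1, 6, 6, 7, 7, 8, 8, 8, 9, 9]

step 1: w=[0.0000, 0.0000, 0.0005, 0.6448, 0.2248, 0.1298, 0.0001, 0.0000, 0.0000, 0.0000]  mean=0.5331  Neff=2.0698  idx=[3, 3, 3, 3, 3, 3, 4, 4, 4, 5]
step 2: w=[0.0082, 0.0082, 0.0082, 0.0082, 0.0082, 0.0082, 0.2209, 0.2209, 0.2209, 0.2880]  mean=1.1346  Neff=4.3524  idx=[1, 6, 6, 7, 7, 8, 8, 8, 9, 9]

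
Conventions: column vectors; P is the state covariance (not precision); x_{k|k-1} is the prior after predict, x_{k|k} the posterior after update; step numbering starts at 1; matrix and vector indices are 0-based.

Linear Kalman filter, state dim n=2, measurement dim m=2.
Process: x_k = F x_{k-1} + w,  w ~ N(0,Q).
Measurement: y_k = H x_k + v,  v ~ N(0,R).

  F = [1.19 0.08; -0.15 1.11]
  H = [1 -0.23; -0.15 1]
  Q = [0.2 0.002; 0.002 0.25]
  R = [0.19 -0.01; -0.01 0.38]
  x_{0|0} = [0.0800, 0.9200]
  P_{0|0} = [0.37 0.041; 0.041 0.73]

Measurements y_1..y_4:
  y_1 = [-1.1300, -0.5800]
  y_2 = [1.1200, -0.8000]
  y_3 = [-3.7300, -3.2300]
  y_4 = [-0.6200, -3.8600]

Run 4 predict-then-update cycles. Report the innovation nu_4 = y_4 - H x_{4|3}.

step 1: x^-=[0.1688, 1.0092]  P^-=[0.7364 0.0544; 0.0544 1.1441]  S=[0.9619 -0.3273; -0.3273 1.5243]  K=[0.7984 0.1347; 0.0395 0.7537]  nu=[-1.0667, -1.5639]  x^+=[-0.8934, -0.2116]  P^+=[0.1660 0.0681; 0.0681 0.2962]
step 2: x^-=[-1.0801, -0.1008]  P^-=[0.4499 0.0878; 0.0878 0.5960]  S=[0.6311 -0.1238; -0.1238 0.9598]  K=[0.7029 0.1118; 0.0420 0.6127]  nu=[2.1769, -0.8612]  x^+=[0.3538, -0.5369]  P^+=[0.1456 0.0573; 0.0573 0.2410]
step 3: x^-=[0.3780, -0.6491]  P^-=[0.4186 0.0724; 0.0724 0.5311]  S=[0.6034 -0.1201; -0.1201 0.8988]  K=[0.6865 0.1024; 0.0336 0.5833]  nu=[-4.2573, -2.5242]  x^+=[-2.8032, -2.2645]  P^+=[0.1417 0.0533; 0.0533 0.2293]
step 4: x^-=[-3.5170, -2.0931]  P^-=[0.4122 0.0668; 0.0668 0.5180]  S=[0.5989 -0.1218; -0.1218 0.8872]  K=[0.6829 0.0994; 0.0300 0.5767]  nu=[2.4156, -2.2944]  x^+=[-2.0955, -3.3438]  P^+=[0.1407 0.0521; 0.0521 0.2266]

innov = [2.4156, -2.2944]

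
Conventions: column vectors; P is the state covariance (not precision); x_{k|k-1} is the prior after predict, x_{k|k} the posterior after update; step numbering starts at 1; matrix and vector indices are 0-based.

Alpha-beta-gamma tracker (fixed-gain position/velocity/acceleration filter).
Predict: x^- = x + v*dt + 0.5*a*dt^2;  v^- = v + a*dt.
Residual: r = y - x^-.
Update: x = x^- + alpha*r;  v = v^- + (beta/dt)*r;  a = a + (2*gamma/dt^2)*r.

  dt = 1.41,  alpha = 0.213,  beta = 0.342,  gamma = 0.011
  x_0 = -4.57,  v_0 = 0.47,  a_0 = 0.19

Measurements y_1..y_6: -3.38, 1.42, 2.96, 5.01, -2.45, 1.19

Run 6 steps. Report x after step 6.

step 1: x_pred=-3.7184  r=0.3384  x^+=-3.6463  v^+=0.8200  a^+=0.1937
step 2: x_pred=-2.2976  r=3.7176  x^+=-1.5057  v^+=1.9949  a^+=0.2349
step 3: x_pred=1.5405  r=1.4195  x^+=1.8429  v^+=2.6704  a^+=0.2506
step 4: x_pred=5.8572  r=-0.8472  x^+=5.6767  v^+=2.8182  a^+=0.2412
step 5: x_pred=9.8902  r=-12.3402  x^+=7.2617  v^+=0.1652  a^+=0.1047
step 6: x_pred=7.5986  r=-6.4086  x^+=6.2336  v^+=-1.2417  a^+=0.0337

x_post = 6.2336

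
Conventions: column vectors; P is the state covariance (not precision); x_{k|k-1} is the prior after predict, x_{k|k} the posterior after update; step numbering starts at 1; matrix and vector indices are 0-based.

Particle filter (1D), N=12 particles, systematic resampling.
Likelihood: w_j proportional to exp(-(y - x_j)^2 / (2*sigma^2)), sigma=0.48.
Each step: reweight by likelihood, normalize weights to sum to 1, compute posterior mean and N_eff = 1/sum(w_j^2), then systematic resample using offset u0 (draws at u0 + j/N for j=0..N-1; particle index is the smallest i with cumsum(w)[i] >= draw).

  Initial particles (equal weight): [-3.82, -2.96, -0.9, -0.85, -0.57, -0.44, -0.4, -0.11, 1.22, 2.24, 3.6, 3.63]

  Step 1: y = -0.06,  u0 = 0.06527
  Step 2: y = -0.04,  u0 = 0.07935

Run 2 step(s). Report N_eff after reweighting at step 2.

step 1: w=[0.0000, 0.0000, 0.0605, 0.0722, 0.1591, 0.2045, 0.2176, 0.2782, 0.0080, 0.0000, 0.0000, 0.0000]  mean=-0.4043  Neff=4.9804  idx=[3, 4, 4, 5, 5, 5, 6, 6, 7, 7, 7, 7]
step 2: w=[0.0270, 0.0610, 0.0610, 0.0793, 0.0793, 0.0793, 0.0847, 0.0847, 0.1110, 0.1110, 0.1110, 0.1110]  mean=-0.3137  Neff=11.0355  idx=[1, 3, 4, 5, 6, 7, 8, 8, 9, 10, 11, 11]

N_eff = 11.0355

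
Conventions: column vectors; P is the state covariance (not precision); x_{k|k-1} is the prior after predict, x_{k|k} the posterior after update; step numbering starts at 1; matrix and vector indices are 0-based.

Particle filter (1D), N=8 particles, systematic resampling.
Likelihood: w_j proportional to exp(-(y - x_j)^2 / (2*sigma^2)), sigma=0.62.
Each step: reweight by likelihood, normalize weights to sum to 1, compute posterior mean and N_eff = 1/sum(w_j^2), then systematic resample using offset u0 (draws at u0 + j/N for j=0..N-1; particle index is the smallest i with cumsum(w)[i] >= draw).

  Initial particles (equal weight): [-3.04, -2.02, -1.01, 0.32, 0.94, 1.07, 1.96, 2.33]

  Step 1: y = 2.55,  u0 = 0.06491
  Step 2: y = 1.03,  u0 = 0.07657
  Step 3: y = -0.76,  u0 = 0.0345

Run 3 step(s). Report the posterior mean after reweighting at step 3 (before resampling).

step 1: w=[0.0000, 0.0000, 0.0000, 0.0009, 0.0206, 0.0347, 0.3811, 0.5627]  mean=2.1148  Neff=2.1575  idx=[6, 6, 6, 7, 7, 7, 7, 7]
step 2: w=[0.2123, 0.2123, 0.2123, 0.0726, 0.0726, 0.0726, 0.0726, 0.0726]  mean=2.0943  Neff=6.1876  idx=[0, 0, 1, 2, 2, 3, 5, 7]
step 3: w=[0.1929, 0.1929, 0.1929, 0.1929, 0.1929, 0.0118, 0.0118, 0.0118]  mean=1.9731  Neff=5.3610  idx=[0, 0, 1, 2, 2, 3, 4, 4]

post_mean = 1.9731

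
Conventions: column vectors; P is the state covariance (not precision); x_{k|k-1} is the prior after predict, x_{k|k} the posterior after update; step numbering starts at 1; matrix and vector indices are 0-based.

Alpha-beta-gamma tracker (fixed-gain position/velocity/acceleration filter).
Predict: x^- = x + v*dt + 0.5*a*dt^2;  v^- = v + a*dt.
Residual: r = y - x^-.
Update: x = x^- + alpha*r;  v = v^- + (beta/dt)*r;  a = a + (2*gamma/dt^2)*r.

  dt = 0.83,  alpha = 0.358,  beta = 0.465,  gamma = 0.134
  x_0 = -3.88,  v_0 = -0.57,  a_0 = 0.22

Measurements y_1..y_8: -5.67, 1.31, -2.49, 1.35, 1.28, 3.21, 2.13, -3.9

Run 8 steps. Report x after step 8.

x_post = -0.8261

step 1: x_pred=-4.2773  r=-1.3927  x^+=-4.7759  v^+=-1.1676  a^+=-0.3218
step 2: x_pred=-5.8559  r=7.1659  x^+=-3.2905  v^+=2.5799  a^+=2.4659
step 3: x_pred=-0.2998  r=-2.1902  x^+=-1.0839  v^+=3.3996  a^+=1.6139
step 4: x_pred=2.2937  r=-0.9437  x^+=1.9558  v^+=4.2104  a^+=1.2468
step 5: x_pred=5.8799  r=-4.5999  x^+=4.2331  v^+=2.6682  a^+=-0.5427
step 6: x_pred=6.2608  r=-3.0508  x^+=5.1686  v^+=0.5085  a^+=-1.7296
step 7: x_pred=4.9949  r=-2.8649  x^+=3.9693  v^+=-2.5321  a^+=-2.8441
step 8: x_pred=0.8880  r=-4.7880  x^+=-0.8261  v^+=-7.5751  a^+=-4.7068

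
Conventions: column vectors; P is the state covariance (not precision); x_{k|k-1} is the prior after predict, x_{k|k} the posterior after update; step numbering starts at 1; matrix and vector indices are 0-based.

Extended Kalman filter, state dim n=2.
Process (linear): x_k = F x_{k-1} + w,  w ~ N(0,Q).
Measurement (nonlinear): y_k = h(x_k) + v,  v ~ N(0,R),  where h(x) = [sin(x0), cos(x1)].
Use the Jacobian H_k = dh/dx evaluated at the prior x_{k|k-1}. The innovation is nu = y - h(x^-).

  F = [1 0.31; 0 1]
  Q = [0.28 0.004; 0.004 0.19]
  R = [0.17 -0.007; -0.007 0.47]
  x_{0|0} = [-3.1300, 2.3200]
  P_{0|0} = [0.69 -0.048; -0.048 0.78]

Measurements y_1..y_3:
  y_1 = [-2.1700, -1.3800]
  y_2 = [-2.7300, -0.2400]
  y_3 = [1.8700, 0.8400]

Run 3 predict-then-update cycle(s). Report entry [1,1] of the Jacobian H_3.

step 1: x^-=[-2.4108, 2.3200]  P^-=[1.0152 0.1978; 0.1978 0.9700]  H_jac=[-0.7446 0.0000; 0.0000 -0.7322]  S=[0.7329 0.1009; 0.1009 0.9901]  K=[-1.0257 -0.0418; -0.1037 -0.7068]  nu=[-1.5025, -0.6989]  x^+=[-0.8405, 2.9698]  P^+=[0.2338 0.0170; 0.0170 0.4527]
step 2: x^-=[0.0802, 2.9698]  P^-=[0.5678 0.1614; 0.1614 0.6427]  H_jac=[0.9968 0.0000; 0.0000 -0.1709]  S=[0.7342 -0.0345; -0.0345 0.4888]  K=[0.7708 -0.0020; 0.2092 -0.2100]  nu=[-2.8101, 0.7453]  x^+=[-2.0874, 2.2254]  P^+=[0.1315 0.0372; 0.0372 0.5860]
step 3: x^-=[-1.3976, 2.2254]  P^-=[0.4908 0.2228; 0.2228 0.7760]  H_jac=[0.1724 0.0000; 0.0000 -0.7933]  S=[0.1846 -0.0375; -0.0375 0.9583]  K=[0.4243 -0.1679; 0.0783 -0.6393]  nu=[2.8550, 1.4489]  x^+=[-0.4294, 1.5228]  P^+=[0.4253 0.1032; 0.1032 0.3795]

H_jac[1,1] = -0.7933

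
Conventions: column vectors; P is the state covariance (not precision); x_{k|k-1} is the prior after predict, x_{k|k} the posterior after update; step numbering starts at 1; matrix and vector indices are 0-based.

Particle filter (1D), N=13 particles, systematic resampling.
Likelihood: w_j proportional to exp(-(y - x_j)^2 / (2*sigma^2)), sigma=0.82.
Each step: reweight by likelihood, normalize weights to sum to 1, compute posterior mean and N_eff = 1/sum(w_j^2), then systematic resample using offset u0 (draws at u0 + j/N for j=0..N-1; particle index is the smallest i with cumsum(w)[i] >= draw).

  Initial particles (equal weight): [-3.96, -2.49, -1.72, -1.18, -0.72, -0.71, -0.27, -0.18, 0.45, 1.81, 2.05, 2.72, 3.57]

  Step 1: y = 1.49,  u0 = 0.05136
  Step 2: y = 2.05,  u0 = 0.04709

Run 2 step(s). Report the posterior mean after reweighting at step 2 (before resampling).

post_mean = 2.0000

step 1: w=[0.0000, 0.0000, 0.0002, 0.0018, 0.0094, 0.0097, 0.0355, 0.0446, 0.1589, 0.3291, 0.2813, 0.1153, 0.0142]  mean=1.5746  Neff=4.3551  idx=[6, 8, 8, 9, 9, 9, 9, 10, 10, 10, 10, 11, 11]
step 2: w=[0.0019, 0.0156, 0.0156, 0.1000, 0.1000, 0.1000, 0.1000, 0.1044, 0.1044, 0.1044, 0.1044, 0.0748, 0.0748]  mean=2.0000  Neff=10.5003  idx=[3, 3, 4, 5, 6, 6, 7, 8, 9, 9, 10, 11, 12]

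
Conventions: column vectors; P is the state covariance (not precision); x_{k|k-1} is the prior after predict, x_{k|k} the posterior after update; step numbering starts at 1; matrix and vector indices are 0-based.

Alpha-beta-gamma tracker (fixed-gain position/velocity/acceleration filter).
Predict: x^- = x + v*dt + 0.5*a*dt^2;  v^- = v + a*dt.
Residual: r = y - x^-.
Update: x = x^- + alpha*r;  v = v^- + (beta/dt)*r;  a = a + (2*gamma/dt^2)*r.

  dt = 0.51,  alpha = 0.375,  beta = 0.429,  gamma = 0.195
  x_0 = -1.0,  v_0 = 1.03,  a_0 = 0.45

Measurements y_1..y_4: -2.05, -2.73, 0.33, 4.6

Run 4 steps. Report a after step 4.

a_post = 12.3191

step 1: x_pred=-0.4162  r=-1.6338  x^+=-1.0289  v^+=-0.1148  a^+=-1.9998
step 2: x_pred=-1.3475  r=-1.3825  x^+=-1.8659  v^+=-2.2977  a^+=-4.0727
step 3: x_pred=-3.5674  r=3.8974  x^+=-2.1059  v^+=-1.0964  a^+=1.7711
step 4: x_pred=-2.4347  r=7.0347  x^+=0.2033  v^+=5.7243  a^+=12.3191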